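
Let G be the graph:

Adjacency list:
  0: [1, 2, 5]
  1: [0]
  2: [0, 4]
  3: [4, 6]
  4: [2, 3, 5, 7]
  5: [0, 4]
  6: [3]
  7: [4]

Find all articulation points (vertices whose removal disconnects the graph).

An articulation point is a vertex whose removal disconnects the graph.
Articulation points: [0, 3, 4]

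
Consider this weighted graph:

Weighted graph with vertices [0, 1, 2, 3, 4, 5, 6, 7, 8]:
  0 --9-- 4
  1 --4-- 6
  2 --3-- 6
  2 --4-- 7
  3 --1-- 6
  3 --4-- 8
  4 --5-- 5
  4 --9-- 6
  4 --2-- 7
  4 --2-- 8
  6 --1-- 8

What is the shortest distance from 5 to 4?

Using Dijkstra's algorithm from vertex 5:
Shortest path: 5 -> 4
Total weight: 5 = 5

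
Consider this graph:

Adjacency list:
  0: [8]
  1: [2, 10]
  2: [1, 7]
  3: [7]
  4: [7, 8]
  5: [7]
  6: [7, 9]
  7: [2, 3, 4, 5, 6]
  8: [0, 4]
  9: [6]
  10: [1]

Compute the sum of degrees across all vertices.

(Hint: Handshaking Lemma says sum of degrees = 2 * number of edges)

Count edges: 10 edges.
By Handshaking Lemma: sum of degrees = 2 * 10 = 20.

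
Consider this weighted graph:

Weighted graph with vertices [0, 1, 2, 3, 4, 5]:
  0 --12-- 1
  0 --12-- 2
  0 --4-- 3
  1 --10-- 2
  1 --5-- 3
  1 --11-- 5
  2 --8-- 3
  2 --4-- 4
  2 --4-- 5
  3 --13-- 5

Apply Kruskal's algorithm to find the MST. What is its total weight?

Applying Kruskal's algorithm (sort edges by weight, add if no cycle):
  Add (0,3) w=4
  Add (2,4) w=4
  Add (2,5) w=4
  Add (1,3) w=5
  Add (2,3) w=8
  Skip (1,2) w=10 (creates cycle)
  Skip (1,5) w=11 (creates cycle)
  Skip (0,2) w=12 (creates cycle)
  Skip (0,1) w=12 (creates cycle)
  Skip (3,5) w=13 (creates cycle)
MST weight = 25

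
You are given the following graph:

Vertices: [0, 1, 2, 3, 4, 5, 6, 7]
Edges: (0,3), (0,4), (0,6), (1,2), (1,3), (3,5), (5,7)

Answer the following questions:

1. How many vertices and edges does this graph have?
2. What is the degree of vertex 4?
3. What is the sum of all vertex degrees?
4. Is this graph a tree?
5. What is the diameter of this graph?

Count: 8 vertices, 7 edges.
Vertex 4 has neighbors [0], degree = 1.
Handshaking lemma: 2 * 7 = 14.
A graph is a tree iff it is connected and has exactly n-1 edges. This graph is connected (all 8 vertices in one component) and has 8-1 = 7 edges. It is a tree.
Diameter (longest shortest path) = 4.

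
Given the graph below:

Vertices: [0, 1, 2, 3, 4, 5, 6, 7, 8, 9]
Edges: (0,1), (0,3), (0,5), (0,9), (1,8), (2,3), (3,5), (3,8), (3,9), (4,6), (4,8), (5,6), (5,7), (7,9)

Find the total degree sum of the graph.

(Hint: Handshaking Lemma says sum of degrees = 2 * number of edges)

Count edges: 14 edges.
By Handshaking Lemma: sum of degrees = 2 * 14 = 28.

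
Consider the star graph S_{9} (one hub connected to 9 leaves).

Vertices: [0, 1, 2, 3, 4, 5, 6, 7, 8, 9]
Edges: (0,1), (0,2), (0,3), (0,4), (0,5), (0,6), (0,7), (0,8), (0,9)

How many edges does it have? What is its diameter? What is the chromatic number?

Star graph S_{9}: the hub connects to all 9 leaves.
Edges = 9.
Diameter = 2 (any leaf to hub is 1, leaf to leaf through hub is 2).
Star graphs are bipartite (hub vs leaves), so chromatic number = 2.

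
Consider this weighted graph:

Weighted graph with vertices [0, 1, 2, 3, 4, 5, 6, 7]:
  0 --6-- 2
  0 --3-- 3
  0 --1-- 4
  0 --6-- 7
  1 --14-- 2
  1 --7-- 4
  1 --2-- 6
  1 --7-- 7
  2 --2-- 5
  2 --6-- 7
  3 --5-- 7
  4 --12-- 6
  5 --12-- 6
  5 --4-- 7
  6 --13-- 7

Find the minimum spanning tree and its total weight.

Applying Kruskal's algorithm (sort edges by weight, add if no cycle):
  Add (0,4) w=1
  Add (1,6) w=2
  Add (2,5) w=2
  Add (0,3) w=3
  Add (5,7) w=4
  Add (3,7) w=5
  Skip (0,7) w=6 (creates cycle)
  Skip (0,2) w=6 (creates cycle)
  Skip (2,7) w=6 (creates cycle)
  Add (1,7) w=7
  Skip (1,4) w=7 (creates cycle)
  Skip (4,6) w=12 (creates cycle)
  Skip (5,6) w=12 (creates cycle)
  Skip (6,7) w=13 (creates cycle)
  Skip (1,2) w=14 (creates cycle)
MST weight = 24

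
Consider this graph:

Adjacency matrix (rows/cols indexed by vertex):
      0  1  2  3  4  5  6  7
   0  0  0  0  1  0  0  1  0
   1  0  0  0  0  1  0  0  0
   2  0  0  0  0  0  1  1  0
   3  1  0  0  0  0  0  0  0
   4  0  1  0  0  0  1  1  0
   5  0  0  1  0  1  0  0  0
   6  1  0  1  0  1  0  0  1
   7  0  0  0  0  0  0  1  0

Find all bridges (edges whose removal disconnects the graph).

A bridge is an edge whose removal increases the number of connected components.
Bridges found: (0,3), (0,6), (1,4), (6,7)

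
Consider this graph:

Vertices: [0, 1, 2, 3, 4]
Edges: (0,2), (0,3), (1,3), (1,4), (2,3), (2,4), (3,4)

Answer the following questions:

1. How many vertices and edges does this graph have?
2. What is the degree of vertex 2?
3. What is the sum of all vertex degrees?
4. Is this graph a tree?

Count: 5 vertices, 7 edges.
Vertex 2 has neighbors [0, 3, 4], degree = 3.
Handshaking lemma: 2 * 7 = 14.
A tree on 5 vertices has 4 edges. This graph has 7 edges (3 extra). Not a tree.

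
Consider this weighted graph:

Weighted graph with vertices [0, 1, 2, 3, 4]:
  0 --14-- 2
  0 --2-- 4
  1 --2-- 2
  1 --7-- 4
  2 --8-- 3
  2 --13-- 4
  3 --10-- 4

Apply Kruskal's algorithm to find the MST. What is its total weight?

Applying Kruskal's algorithm (sort edges by weight, add if no cycle):
  Add (0,4) w=2
  Add (1,2) w=2
  Add (1,4) w=7
  Add (2,3) w=8
  Skip (3,4) w=10 (creates cycle)
  Skip (2,4) w=13 (creates cycle)
  Skip (0,2) w=14 (creates cycle)
MST weight = 19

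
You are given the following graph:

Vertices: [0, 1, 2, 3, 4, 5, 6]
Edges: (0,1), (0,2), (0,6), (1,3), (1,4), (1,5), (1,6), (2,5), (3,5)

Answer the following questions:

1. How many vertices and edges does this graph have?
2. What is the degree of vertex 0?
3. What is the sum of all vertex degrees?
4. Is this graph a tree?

Count: 7 vertices, 9 edges.
Vertex 0 has neighbors [1, 2, 6], degree = 3.
Handshaking lemma: 2 * 9 = 18.
A tree on 7 vertices has 6 edges. This graph has 9 edges (3 extra). Not a tree.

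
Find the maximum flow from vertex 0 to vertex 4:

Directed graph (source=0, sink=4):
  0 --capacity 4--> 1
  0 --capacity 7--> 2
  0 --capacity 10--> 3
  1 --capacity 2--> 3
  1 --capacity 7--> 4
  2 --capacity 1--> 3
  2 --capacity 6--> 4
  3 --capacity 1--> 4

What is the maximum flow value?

Computing max flow:
  Flow on (0->1): 4/4
  Flow on (0->2): 6/7
  Flow on (0->3): 1/10
  Flow on (1->4): 4/7
  Flow on (2->4): 6/6
  Flow on (3->4): 1/1
Maximum flow = 11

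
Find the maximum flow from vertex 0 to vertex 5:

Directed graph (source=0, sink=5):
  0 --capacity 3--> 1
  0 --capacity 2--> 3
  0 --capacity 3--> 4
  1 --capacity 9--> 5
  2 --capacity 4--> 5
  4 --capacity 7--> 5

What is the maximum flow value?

Computing max flow:
  Flow on (0->1): 3/3
  Flow on (0->4): 3/3
  Flow on (1->5): 3/9
  Flow on (4->5): 3/7
Maximum flow = 6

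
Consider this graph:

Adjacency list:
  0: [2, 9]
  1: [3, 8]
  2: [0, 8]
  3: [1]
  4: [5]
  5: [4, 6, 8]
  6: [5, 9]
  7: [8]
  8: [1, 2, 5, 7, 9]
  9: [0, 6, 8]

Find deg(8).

Vertex 8 has neighbors [1, 2, 5, 7, 9], so deg(8) = 5.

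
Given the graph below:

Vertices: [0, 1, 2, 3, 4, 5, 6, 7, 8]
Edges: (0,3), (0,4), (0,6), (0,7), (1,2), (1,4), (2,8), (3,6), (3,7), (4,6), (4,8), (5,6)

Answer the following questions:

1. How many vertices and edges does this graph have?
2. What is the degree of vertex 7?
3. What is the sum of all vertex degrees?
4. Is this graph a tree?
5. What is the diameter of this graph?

Count: 9 vertices, 12 edges.
Vertex 7 has neighbors [0, 3], degree = 2.
Handshaking lemma: 2 * 12 = 24.
A tree on 9 vertices has 8 edges. This graph has 12 edges (4 extra). Not a tree.
Diameter (longest shortest path) = 4.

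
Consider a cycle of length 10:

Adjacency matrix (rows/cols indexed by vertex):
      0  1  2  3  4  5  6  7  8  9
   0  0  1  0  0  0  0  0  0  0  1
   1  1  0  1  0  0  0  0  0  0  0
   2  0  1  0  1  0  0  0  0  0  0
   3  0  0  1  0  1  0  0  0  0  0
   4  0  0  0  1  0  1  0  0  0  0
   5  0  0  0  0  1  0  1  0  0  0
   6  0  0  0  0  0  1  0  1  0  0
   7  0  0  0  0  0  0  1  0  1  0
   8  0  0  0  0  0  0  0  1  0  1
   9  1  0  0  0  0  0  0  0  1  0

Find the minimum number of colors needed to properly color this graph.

This is an even cycle (C_10). Even cycles are bipartite.
Chromatic number = 2.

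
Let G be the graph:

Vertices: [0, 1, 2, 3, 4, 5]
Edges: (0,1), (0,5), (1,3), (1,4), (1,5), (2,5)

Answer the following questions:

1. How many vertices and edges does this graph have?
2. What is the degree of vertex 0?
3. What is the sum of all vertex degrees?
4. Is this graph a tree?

Count: 6 vertices, 6 edges.
Vertex 0 has neighbors [1, 5], degree = 2.
Handshaking lemma: 2 * 6 = 12.
A tree on 6 vertices has 5 edges. This graph has 6 edges (1 extra). Not a tree.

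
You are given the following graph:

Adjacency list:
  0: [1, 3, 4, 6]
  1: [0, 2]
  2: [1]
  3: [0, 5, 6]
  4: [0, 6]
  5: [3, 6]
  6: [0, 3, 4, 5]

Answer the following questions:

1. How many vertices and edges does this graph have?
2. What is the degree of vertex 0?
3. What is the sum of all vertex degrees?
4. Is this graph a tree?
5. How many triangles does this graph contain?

Count: 7 vertices, 9 edges.
Vertex 0 has neighbors [1, 3, 4, 6], degree = 4.
Handshaking lemma: 2 * 9 = 18.
A tree on 7 vertices has 6 edges. This graph has 9 edges (3 extra). Not a tree.
Number of triangles = 3.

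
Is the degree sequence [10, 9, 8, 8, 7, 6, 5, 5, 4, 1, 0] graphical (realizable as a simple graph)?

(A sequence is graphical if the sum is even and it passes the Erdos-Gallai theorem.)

Sum of degrees = 63. Sum is odd, so the sequence is NOT graphical.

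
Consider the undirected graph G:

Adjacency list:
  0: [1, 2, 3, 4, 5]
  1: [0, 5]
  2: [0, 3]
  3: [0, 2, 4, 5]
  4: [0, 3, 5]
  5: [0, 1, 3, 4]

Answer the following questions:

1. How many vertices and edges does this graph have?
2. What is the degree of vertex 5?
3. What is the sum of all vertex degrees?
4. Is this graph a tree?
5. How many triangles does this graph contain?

Count: 6 vertices, 10 edges.
Vertex 5 has neighbors [0, 1, 3, 4], degree = 4.
Handshaking lemma: 2 * 10 = 20.
A tree on 6 vertices has 5 edges. This graph has 10 edges (5 extra). Not a tree.
Number of triangles = 6.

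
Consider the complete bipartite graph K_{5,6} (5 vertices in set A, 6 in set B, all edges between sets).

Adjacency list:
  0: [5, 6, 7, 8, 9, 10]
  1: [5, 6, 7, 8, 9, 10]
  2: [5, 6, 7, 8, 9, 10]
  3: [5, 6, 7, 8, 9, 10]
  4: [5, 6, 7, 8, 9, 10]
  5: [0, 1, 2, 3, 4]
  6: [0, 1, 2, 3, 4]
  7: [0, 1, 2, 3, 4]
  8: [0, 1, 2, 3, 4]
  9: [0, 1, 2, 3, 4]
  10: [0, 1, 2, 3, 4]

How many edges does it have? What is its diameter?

K_{5,6} has 5 * 6 = 30 edges.
Any vertex reaches any opposite-side vertex in 1 step; same-side vertices reach in 2 steps via any opposite-side vertex.
Diameter = 2.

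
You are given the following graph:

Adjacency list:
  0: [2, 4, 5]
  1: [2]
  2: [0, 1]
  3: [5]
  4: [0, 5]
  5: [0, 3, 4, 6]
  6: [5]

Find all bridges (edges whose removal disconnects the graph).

A bridge is an edge whose removal increases the number of connected components.
Bridges found: (0,2), (1,2), (3,5), (5,6)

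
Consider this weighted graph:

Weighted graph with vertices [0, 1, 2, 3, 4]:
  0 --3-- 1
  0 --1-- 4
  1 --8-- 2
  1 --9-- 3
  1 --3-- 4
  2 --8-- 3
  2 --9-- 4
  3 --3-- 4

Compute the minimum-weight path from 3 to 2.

Using Dijkstra's algorithm from vertex 3:
Shortest path: 3 -> 2
Total weight: 8 = 8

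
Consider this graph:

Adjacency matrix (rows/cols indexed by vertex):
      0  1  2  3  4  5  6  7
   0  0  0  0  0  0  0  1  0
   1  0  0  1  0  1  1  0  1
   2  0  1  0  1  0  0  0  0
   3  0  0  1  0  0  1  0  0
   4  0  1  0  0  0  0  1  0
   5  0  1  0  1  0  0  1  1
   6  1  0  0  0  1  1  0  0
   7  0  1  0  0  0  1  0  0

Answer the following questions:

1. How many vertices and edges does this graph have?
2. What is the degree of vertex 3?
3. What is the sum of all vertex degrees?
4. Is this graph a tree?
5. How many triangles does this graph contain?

Count: 8 vertices, 10 edges.
Vertex 3 has neighbors [2, 5], degree = 2.
Handshaking lemma: 2 * 10 = 20.
A tree on 8 vertices has 7 edges. This graph has 10 edges (3 extra). Not a tree.
Number of triangles = 1.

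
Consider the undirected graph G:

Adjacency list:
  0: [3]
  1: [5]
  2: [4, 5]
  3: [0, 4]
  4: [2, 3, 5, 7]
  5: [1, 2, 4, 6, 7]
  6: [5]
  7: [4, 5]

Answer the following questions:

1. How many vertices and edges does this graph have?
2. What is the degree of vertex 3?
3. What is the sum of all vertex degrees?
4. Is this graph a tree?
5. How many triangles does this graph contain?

Count: 8 vertices, 9 edges.
Vertex 3 has neighbors [0, 4], degree = 2.
Handshaking lemma: 2 * 9 = 18.
A tree on 8 vertices has 7 edges. This graph has 9 edges (2 extra). Not a tree.
Number of triangles = 2.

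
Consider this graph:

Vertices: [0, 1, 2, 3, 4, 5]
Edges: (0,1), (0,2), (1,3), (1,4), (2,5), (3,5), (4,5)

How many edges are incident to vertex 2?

Vertex 2 has neighbors [0, 5], so deg(2) = 2.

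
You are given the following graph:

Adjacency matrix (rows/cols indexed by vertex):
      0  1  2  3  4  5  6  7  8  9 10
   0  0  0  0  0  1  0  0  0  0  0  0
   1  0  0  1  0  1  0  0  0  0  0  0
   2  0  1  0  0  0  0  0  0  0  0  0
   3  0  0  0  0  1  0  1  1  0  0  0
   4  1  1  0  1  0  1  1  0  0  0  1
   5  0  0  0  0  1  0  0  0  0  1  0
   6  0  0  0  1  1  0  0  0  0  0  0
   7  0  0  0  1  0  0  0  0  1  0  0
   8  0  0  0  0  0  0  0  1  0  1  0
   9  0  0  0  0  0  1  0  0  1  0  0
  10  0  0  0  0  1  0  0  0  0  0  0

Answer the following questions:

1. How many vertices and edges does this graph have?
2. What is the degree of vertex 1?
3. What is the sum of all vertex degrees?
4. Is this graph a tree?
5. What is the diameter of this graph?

Count: 11 vertices, 12 edges.
Vertex 1 has neighbors [2, 4], degree = 2.
Handshaking lemma: 2 * 12 = 24.
A tree on 11 vertices has 10 edges. This graph has 12 edges (2 extra). Not a tree.
Diameter (longest shortest path) = 5.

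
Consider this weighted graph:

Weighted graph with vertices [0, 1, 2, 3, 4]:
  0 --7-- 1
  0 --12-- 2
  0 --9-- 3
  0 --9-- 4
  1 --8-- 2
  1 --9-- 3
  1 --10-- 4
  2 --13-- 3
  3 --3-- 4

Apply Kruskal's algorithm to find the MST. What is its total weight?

Applying Kruskal's algorithm (sort edges by weight, add if no cycle):
  Add (3,4) w=3
  Add (0,1) w=7
  Add (1,2) w=8
  Add (0,3) w=9
  Skip (0,4) w=9 (creates cycle)
  Skip (1,3) w=9 (creates cycle)
  Skip (1,4) w=10 (creates cycle)
  Skip (0,2) w=12 (creates cycle)
  Skip (2,3) w=13 (creates cycle)
MST weight = 27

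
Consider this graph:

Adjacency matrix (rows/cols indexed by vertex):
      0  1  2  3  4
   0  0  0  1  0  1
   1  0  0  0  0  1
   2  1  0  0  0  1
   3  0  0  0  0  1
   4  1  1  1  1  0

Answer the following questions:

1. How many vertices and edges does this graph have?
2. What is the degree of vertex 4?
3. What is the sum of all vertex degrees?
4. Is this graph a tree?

Count: 5 vertices, 5 edges.
Vertex 4 has neighbors [0, 1, 2, 3], degree = 4.
Handshaking lemma: 2 * 5 = 10.
A tree on 5 vertices has 4 edges. This graph has 5 edges (1 extra). Not a tree.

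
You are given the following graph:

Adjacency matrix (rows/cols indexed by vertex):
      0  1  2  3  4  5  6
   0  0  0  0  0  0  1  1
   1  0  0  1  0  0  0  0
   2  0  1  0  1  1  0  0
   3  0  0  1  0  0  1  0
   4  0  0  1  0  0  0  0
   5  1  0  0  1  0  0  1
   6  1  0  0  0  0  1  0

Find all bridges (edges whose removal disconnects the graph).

A bridge is an edge whose removal increases the number of connected components.
Bridges found: (1,2), (2,3), (2,4), (3,5)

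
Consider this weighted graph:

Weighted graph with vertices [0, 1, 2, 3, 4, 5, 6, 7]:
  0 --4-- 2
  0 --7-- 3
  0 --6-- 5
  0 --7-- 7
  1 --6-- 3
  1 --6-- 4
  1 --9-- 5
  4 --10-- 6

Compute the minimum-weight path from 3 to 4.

Using Dijkstra's algorithm from vertex 3:
Shortest path: 3 -> 1 -> 4
Total weight: 6 + 6 = 12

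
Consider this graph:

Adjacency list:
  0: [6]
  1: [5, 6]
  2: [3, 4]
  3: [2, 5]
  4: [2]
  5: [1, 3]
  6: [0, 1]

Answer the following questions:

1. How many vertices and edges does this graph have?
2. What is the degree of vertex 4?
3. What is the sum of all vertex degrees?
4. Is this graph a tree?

Count: 7 vertices, 6 edges.
Vertex 4 has neighbors [2], degree = 1.
Handshaking lemma: 2 * 6 = 12.
A graph is a tree iff it is connected and has exactly n-1 edges. This graph is connected (all 7 vertices in one component) and has 7-1 = 6 edges. It is a tree.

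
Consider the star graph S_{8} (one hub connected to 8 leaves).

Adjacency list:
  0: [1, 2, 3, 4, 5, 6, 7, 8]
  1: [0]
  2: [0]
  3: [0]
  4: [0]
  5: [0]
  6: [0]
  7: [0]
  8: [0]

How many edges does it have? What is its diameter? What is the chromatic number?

Star graph S_{8}: the hub connects to all 8 leaves.
Edges = 8.
Diameter = 2 (any leaf to hub is 1, leaf to leaf through hub is 2).
Star graphs are bipartite (hub vs leaves), so chromatic number = 2.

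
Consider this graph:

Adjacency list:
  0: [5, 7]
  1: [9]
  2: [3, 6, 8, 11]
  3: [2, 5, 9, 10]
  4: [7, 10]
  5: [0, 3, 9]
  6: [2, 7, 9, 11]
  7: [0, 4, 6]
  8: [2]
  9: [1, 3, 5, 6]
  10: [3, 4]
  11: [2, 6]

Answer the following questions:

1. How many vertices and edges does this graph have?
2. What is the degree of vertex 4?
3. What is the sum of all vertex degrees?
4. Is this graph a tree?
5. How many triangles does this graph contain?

Count: 12 vertices, 16 edges.
Vertex 4 has neighbors [7, 10], degree = 2.
Handshaking lemma: 2 * 16 = 32.
A tree on 12 vertices has 11 edges. This graph has 16 edges (5 extra). Not a tree.
Number of triangles = 2.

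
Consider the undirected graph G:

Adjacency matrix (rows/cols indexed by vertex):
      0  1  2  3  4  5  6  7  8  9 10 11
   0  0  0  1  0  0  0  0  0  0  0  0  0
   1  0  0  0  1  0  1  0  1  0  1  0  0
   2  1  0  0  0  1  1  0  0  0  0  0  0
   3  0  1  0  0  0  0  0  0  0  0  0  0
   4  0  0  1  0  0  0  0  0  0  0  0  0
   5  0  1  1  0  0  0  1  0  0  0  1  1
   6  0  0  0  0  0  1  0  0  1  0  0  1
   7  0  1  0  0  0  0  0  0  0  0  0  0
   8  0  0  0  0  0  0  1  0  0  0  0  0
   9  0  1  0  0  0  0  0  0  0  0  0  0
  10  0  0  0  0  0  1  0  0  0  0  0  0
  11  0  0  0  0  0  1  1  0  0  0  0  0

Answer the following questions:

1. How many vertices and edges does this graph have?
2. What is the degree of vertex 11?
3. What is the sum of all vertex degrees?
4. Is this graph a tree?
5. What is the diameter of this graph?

Count: 12 vertices, 12 edges.
Vertex 11 has neighbors [5, 6], degree = 2.
Handshaking lemma: 2 * 12 = 24.
A tree on 12 vertices has 11 edges. This graph has 12 edges (1 extra). Not a tree.
Diameter (longest shortest path) = 4.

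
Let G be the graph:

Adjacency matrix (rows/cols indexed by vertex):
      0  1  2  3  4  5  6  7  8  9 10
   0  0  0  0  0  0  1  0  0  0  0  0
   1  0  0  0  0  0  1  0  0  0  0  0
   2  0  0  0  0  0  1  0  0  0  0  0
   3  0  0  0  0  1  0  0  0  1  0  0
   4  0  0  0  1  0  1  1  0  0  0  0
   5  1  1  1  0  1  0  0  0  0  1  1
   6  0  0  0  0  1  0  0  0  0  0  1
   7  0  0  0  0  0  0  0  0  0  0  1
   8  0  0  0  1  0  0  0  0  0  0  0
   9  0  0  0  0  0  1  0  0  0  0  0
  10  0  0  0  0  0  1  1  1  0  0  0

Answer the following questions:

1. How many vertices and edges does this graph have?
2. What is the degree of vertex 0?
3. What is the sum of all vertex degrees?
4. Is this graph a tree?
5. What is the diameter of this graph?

Count: 11 vertices, 11 edges.
Vertex 0 has neighbors [5], degree = 1.
Handshaking lemma: 2 * 11 = 22.
A tree on 11 vertices has 10 edges. This graph has 11 edges (1 extra). Not a tree.
Diameter (longest shortest path) = 5.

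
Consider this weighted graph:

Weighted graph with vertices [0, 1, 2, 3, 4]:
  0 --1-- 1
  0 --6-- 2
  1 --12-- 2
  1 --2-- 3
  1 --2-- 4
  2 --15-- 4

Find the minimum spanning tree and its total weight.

Applying Kruskal's algorithm (sort edges by weight, add if no cycle):
  Add (0,1) w=1
  Add (1,3) w=2
  Add (1,4) w=2
  Add (0,2) w=6
  Skip (1,2) w=12 (creates cycle)
  Skip (2,4) w=15 (creates cycle)
MST weight = 11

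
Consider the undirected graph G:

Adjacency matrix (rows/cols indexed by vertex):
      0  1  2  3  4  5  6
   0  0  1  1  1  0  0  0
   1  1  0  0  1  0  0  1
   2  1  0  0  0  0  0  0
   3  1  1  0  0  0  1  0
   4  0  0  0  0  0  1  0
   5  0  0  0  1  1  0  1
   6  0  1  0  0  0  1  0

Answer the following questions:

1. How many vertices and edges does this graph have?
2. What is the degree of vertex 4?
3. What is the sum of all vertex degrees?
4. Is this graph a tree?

Count: 7 vertices, 8 edges.
Vertex 4 has neighbors [5], degree = 1.
Handshaking lemma: 2 * 8 = 16.
A tree on 7 vertices has 6 edges. This graph has 8 edges (2 extra). Not a tree.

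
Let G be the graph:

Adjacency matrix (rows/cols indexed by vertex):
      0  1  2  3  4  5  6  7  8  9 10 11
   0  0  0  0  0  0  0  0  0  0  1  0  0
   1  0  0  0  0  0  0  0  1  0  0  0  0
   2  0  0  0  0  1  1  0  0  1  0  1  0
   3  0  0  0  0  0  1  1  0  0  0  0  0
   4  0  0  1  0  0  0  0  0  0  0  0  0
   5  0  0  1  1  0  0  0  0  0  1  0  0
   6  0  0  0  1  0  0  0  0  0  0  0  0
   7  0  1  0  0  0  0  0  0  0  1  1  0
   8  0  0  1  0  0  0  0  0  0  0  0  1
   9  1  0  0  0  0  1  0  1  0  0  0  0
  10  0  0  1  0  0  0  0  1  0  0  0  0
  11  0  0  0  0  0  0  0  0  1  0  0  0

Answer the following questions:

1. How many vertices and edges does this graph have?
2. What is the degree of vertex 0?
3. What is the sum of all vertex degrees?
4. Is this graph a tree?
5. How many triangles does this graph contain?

Count: 12 vertices, 12 edges.
Vertex 0 has neighbors [9], degree = 1.
Handshaking lemma: 2 * 12 = 24.
A tree on 12 vertices has 11 edges. This graph has 12 edges (1 extra). Not a tree.
Number of triangles = 0.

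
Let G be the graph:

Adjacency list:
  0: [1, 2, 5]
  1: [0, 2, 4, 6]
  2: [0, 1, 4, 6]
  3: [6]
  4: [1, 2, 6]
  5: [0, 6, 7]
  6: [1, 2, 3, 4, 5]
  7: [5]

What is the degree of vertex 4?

Vertex 4 has neighbors [1, 2, 6], so deg(4) = 3.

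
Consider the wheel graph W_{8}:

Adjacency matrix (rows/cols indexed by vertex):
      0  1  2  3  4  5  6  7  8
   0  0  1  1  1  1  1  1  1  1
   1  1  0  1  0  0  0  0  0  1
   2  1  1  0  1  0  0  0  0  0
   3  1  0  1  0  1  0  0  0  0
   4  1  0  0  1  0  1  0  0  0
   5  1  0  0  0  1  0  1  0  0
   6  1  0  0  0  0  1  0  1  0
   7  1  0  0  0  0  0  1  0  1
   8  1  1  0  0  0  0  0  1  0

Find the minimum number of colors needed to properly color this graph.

W_{8} = C_{8} plus a hub adjacent to every cycle vertex.
The outer cycle needs 2 colors (even cycle); the hub is adjacent to all of them so needs a fresh color.
Chromatic number = 2 + 1 = 3.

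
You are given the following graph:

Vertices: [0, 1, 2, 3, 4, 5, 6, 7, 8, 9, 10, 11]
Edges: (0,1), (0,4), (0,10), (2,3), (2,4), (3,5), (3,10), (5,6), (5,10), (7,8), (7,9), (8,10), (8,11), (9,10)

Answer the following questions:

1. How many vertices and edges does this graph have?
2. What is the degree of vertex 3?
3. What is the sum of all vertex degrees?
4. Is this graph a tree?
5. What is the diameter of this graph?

Count: 12 vertices, 14 edges.
Vertex 3 has neighbors [2, 5, 10], degree = 3.
Handshaking lemma: 2 * 14 = 28.
A tree on 12 vertices has 11 edges. This graph has 14 edges (3 extra). Not a tree.
Diameter (longest shortest path) = 4.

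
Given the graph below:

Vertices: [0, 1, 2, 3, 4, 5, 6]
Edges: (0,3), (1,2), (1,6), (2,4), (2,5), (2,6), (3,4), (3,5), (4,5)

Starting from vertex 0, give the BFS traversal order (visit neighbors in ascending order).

BFS from vertex 0 (neighbors processed in ascending order):
Visit order: 0, 3, 4, 5, 2, 1, 6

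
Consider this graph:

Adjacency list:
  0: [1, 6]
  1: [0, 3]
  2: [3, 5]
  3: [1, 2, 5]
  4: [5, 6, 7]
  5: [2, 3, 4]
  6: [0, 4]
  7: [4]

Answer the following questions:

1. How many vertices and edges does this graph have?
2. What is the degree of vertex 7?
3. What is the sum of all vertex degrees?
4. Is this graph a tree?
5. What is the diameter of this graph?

Count: 8 vertices, 9 edges.
Vertex 7 has neighbors [4], degree = 1.
Handshaking lemma: 2 * 9 = 18.
A tree on 8 vertices has 7 edges. This graph has 9 edges (2 extra). Not a tree.
Diameter (longest shortest path) = 4.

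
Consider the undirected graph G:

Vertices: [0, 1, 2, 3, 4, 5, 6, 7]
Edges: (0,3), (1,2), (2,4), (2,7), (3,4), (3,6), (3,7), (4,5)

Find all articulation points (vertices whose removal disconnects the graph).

An articulation point is a vertex whose removal disconnects the graph.
Articulation points: [2, 3, 4]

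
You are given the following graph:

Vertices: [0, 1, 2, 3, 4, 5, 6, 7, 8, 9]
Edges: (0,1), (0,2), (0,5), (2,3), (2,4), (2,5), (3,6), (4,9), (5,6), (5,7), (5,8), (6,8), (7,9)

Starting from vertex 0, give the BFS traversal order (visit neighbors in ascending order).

BFS from vertex 0 (neighbors processed in ascending order):
Visit order: 0, 1, 2, 5, 3, 4, 6, 7, 8, 9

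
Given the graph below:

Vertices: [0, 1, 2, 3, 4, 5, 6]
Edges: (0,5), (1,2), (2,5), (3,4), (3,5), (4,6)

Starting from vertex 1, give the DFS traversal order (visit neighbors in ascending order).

DFS from vertex 1 (neighbors processed in ascending order):
Visit order: 1, 2, 5, 0, 3, 4, 6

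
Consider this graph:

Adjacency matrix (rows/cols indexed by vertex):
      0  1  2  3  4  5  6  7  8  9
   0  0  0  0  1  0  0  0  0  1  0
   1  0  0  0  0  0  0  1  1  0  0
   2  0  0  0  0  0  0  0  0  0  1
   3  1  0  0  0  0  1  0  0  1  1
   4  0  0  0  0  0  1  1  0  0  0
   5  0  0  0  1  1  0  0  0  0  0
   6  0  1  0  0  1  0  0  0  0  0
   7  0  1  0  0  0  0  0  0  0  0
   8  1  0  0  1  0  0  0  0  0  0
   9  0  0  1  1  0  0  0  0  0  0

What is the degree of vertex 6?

Vertex 6 has neighbors [1, 4], so deg(6) = 2.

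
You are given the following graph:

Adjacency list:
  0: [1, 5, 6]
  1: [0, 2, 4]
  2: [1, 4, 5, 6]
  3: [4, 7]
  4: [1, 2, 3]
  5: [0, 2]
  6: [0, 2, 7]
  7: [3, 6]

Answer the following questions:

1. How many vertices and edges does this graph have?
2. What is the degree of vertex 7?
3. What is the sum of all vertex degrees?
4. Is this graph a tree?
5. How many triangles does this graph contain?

Count: 8 vertices, 11 edges.
Vertex 7 has neighbors [3, 6], degree = 2.
Handshaking lemma: 2 * 11 = 22.
A tree on 8 vertices has 7 edges. This graph has 11 edges (4 extra). Not a tree.
Number of triangles = 1.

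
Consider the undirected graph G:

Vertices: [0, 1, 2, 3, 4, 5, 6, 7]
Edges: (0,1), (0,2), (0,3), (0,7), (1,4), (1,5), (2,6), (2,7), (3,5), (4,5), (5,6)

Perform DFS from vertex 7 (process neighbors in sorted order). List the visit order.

DFS from vertex 7 (neighbors processed in ascending order):
Visit order: 7, 0, 1, 4, 5, 3, 6, 2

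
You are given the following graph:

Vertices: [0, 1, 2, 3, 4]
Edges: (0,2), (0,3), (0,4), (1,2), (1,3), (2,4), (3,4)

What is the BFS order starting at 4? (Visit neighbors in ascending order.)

BFS from vertex 4 (neighbors processed in ascending order):
Visit order: 4, 0, 2, 3, 1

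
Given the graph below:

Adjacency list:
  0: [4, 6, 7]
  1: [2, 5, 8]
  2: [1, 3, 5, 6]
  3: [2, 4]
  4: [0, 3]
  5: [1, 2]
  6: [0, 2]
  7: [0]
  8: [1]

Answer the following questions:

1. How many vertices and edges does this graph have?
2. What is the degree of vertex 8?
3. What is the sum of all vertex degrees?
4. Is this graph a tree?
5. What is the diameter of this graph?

Count: 9 vertices, 10 edges.
Vertex 8 has neighbors [1], degree = 1.
Handshaking lemma: 2 * 10 = 20.
A tree on 9 vertices has 8 edges. This graph has 10 edges (2 extra). Not a tree.
Diameter (longest shortest path) = 5.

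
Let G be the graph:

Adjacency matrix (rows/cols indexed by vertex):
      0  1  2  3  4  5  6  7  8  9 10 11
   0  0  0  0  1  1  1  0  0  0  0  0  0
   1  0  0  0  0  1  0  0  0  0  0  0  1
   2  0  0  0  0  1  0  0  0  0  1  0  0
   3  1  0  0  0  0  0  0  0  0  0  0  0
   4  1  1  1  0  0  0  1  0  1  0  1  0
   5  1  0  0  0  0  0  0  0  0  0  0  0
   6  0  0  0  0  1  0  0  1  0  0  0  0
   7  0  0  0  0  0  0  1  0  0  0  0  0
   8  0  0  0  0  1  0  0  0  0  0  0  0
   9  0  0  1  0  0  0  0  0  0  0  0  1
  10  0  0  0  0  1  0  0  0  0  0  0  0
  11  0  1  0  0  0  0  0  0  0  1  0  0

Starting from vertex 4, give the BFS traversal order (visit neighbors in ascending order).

BFS from vertex 4 (neighbors processed in ascending order):
Visit order: 4, 0, 1, 2, 6, 8, 10, 3, 5, 11, 9, 7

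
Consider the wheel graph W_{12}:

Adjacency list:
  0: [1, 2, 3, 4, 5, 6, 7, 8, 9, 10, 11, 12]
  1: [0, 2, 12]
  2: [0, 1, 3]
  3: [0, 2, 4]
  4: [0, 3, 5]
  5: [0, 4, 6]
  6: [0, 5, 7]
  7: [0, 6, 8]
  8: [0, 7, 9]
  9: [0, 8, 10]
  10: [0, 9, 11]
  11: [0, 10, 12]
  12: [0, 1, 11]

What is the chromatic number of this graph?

W_{12} = C_{12} plus a hub adjacent to every cycle vertex.
The outer cycle needs 2 colors (even cycle); the hub is adjacent to all of them so needs a fresh color.
Chromatic number = 2 + 1 = 3.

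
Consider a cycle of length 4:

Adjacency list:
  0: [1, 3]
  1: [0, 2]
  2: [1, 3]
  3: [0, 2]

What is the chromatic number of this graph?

This is an even cycle (C_4). Even cycles are bipartite.
Chromatic number = 2.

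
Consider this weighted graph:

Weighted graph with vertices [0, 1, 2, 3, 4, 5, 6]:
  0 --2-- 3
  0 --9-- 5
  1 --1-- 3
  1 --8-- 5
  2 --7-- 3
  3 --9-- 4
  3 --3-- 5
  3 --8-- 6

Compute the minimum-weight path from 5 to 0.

Using Dijkstra's algorithm from vertex 5:
Shortest path: 5 -> 3 -> 0
Total weight: 3 + 2 = 5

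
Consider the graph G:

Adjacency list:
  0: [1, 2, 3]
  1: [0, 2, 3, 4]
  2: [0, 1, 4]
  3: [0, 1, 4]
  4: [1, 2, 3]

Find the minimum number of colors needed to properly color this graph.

The graph has a maximum clique of size 3 (lower bound on chromatic number).
A valid 3-coloring: {0: 1, 1: 0, 2: 2, 3: 2, 4: 1}.
Chromatic number = 3.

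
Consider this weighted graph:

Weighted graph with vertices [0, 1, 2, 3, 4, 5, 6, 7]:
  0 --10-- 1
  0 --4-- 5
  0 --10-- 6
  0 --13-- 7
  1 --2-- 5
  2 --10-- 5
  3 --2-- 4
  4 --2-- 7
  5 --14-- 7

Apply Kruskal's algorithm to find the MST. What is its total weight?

Applying Kruskal's algorithm (sort edges by weight, add if no cycle):
  Add (1,5) w=2
  Add (3,4) w=2
  Add (4,7) w=2
  Add (0,5) w=4
  Skip (0,1) w=10 (creates cycle)
  Add (0,6) w=10
  Add (2,5) w=10
  Add (0,7) w=13
  Skip (5,7) w=14 (creates cycle)
MST weight = 43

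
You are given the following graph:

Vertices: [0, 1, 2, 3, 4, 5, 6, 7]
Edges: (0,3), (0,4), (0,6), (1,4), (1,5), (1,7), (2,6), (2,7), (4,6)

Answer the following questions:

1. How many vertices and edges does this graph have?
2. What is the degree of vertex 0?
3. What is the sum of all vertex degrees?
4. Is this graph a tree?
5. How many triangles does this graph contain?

Count: 8 vertices, 9 edges.
Vertex 0 has neighbors [3, 4, 6], degree = 3.
Handshaking lemma: 2 * 9 = 18.
A tree on 8 vertices has 7 edges. This graph has 9 edges (2 extra). Not a tree.
Number of triangles = 1.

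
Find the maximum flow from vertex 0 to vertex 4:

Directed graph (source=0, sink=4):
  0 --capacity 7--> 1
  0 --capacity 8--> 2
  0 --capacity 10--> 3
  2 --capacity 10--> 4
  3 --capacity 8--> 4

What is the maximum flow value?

Computing max flow:
  Flow on (0->2): 8/8
  Flow on (0->3): 8/10
  Flow on (2->4): 8/10
  Flow on (3->4): 8/8
Maximum flow = 16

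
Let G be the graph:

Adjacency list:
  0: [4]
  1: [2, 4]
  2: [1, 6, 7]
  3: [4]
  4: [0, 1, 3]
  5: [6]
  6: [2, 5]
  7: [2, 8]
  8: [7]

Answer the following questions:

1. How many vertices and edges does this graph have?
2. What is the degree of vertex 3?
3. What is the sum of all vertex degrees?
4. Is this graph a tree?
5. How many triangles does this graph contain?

Count: 9 vertices, 8 edges.
Vertex 3 has neighbors [4], degree = 1.
Handshaking lemma: 2 * 8 = 16.
A graph is a tree iff it is connected and has exactly n-1 edges. This graph is connected (all 9 vertices in one component) and has 9-1 = 8 edges. It is a tree.
Number of triangles = 0.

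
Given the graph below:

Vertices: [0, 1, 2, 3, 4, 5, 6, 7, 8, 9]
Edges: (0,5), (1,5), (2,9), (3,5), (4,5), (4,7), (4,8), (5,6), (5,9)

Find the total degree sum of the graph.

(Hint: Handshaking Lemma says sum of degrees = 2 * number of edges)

Count edges: 9 edges.
By Handshaking Lemma: sum of degrees = 2 * 9 = 18.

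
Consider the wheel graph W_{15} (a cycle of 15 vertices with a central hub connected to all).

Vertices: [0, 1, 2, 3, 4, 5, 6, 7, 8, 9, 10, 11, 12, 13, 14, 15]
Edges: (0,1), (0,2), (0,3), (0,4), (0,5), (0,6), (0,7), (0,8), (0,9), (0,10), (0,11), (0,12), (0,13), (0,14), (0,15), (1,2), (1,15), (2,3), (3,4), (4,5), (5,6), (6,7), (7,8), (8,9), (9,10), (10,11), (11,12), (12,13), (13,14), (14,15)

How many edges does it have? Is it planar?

Wheel graph W_{15}: 15 cycle edges + 15 spoke edges = 30 edges.
Total vertices: 16.
The graph is planar.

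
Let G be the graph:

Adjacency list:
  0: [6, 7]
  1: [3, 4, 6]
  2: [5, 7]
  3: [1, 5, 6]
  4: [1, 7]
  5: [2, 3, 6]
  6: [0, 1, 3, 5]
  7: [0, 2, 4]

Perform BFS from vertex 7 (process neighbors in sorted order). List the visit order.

BFS from vertex 7 (neighbors processed in ascending order):
Visit order: 7, 0, 2, 4, 6, 5, 1, 3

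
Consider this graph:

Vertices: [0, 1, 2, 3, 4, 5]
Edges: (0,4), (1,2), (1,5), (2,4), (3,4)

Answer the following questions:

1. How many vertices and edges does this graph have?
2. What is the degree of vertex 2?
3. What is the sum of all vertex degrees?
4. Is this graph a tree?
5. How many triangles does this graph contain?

Count: 6 vertices, 5 edges.
Vertex 2 has neighbors [1, 4], degree = 2.
Handshaking lemma: 2 * 5 = 10.
A graph is a tree iff it is connected and has exactly n-1 edges. This graph is connected (all 6 vertices in one component) and has 6-1 = 5 edges. It is a tree.
Number of triangles = 0.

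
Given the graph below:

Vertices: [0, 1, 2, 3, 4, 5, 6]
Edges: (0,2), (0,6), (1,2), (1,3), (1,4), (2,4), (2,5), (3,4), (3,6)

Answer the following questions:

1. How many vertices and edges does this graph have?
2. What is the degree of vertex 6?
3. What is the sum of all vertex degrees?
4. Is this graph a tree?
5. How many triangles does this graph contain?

Count: 7 vertices, 9 edges.
Vertex 6 has neighbors [0, 3], degree = 2.
Handshaking lemma: 2 * 9 = 18.
A tree on 7 vertices has 6 edges. This graph has 9 edges (3 extra). Not a tree.
Number of triangles = 2.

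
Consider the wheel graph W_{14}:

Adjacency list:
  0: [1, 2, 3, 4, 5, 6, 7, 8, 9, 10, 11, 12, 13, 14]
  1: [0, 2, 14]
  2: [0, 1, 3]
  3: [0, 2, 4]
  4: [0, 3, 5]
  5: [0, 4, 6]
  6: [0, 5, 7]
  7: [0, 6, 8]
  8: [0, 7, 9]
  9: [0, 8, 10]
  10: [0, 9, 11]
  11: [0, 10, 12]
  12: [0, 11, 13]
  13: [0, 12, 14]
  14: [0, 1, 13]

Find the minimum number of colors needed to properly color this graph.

W_{14} = C_{14} plus a hub adjacent to every cycle vertex.
The outer cycle needs 2 colors (even cycle); the hub is adjacent to all of them so needs a fresh color.
Chromatic number = 2 + 1 = 3.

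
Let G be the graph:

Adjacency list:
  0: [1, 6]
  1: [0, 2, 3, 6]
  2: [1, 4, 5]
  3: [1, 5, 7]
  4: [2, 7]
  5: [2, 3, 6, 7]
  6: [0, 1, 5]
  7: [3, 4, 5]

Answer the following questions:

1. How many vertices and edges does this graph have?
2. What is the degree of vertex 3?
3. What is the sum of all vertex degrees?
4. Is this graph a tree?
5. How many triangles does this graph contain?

Count: 8 vertices, 12 edges.
Vertex 3 has neighbors [1, 5, 7], degree = 3.
Handshaking lemma: 2 * 12 = 24.
A tree on 8 vertices has 7 edges. This graph has 12 edges (5 extra). Not a tree.
Number of triangles = 2.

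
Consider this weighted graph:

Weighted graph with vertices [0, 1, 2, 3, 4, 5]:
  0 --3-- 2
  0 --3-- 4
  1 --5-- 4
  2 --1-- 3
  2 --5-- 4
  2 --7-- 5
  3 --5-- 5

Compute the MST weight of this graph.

Applying Kruskal's algorithm (sort edges by weight, add if no cycle):
  Add (2,3) w=1
  Add (0,2) w=3
  Add (0,4) w=3
  Add (1,4) w=5
  Skip (2,4) w=5 (creates cycle)
  Add (3,5) w=5
  Skip (2,5) w=7 (creates cycle)
MST weight = 17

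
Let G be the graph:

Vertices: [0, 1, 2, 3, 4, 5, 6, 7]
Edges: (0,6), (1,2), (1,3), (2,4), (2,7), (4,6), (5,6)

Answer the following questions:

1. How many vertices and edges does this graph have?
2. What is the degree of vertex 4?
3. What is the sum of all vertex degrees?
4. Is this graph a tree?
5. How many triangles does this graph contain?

Count: 8 vertices, 7 edges.
Vertex 4 has neighbors [2, 6], degree = 2.
Handshaking lemma: 2 * 7 = 14.
A graph is a tree iff it is connected and has exactly n-1 edges. This graph is connected (all 8 vertices in one component) and has 8-1 = 7 edges. It is a tree.
Number of triangles = 0.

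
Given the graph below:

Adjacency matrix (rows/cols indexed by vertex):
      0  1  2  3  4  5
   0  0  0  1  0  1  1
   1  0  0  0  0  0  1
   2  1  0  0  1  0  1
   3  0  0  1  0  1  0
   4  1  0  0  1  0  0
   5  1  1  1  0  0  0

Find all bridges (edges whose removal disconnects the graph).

A bridge is an edge whose removal increases the number of connected components.
Bridges found: (1,5)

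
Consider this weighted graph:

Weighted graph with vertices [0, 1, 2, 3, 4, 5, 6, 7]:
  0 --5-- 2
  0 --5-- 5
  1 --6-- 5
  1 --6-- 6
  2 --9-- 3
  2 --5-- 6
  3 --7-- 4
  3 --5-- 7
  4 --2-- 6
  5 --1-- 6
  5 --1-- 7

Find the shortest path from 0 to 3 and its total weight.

Using Dijkstra's algorithm from vertex 0:
Shortest path: 0 -> 5 -> 7 -> 3
Total weight: 5 + 1 + 5 = 11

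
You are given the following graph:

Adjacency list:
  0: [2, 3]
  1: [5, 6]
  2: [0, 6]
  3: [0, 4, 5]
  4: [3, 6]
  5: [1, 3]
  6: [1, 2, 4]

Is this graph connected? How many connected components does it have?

Checking connectivity: the graph has 1 connected component(s).
All vertices are reachable from each other. The graph IS connected.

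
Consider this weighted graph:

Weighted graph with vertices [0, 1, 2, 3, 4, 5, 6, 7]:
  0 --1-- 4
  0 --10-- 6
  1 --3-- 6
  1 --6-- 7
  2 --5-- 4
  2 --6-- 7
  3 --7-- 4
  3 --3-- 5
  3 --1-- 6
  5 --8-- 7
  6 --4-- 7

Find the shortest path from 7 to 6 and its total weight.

Using Dijkstra's algorithm from vertex 7:
Shortest path: 7 -> 6
Total weight: 4 = 4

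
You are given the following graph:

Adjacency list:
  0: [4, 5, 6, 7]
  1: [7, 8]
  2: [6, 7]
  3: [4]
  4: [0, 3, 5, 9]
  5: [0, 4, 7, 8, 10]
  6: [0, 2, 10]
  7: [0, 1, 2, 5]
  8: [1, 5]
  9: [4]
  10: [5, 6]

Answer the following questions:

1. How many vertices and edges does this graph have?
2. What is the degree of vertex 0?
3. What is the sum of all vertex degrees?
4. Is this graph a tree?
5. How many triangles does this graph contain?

Count: 11 vertices, 15 edges.
Vertex 0 has neighbors [4, 5, 6, 7], degree = 4.
Handshaking lemma: 2 * 15 = 30.
A tree on 11 vertices has 10 edges. This graph has 15 edges (5 extra). Not a tree.
Number of triangles = 2.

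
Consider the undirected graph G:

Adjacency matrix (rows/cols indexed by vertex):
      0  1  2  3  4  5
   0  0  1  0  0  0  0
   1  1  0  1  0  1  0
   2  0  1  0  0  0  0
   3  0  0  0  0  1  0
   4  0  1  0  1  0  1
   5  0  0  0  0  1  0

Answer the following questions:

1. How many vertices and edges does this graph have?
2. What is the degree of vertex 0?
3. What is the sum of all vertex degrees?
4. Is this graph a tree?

Count: 6 vertices, 5 edges.
Vertex 0 has neighbors [1], degree = 1.
Handshaking lemma: 2 * 5 = 10.
A graph is a tree iff it is connected and has exactly n-1 edges. This graph is connected (all 6 vertices in one component) and has 6-1 = 5 edges. It is a tree.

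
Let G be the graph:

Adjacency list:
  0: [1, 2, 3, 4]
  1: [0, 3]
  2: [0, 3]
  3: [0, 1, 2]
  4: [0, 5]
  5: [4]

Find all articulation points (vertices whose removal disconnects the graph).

An articulation point is a vertex whose removal disconnects the graph.
Articulation points: [0, 4]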